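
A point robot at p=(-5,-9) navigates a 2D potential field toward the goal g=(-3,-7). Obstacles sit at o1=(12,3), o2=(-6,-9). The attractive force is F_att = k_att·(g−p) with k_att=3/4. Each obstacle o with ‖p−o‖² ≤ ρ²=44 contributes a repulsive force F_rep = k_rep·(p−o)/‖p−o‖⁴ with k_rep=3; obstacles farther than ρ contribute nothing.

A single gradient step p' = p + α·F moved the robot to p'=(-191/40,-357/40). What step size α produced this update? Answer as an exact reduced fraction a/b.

F_att = 3/4·(g−p) = 3/4·(2,2) = (1.5000,1.5000)
o1: d²=433 > ρ²=44 → inactive
o2: d²=1 ≤ ρ²=44; F_rep = 3·(1,0)/1² = (3.0000,0.0000)
F = F_att + ΣF_rep = (4.5000,1.5000)
Δp = p'−p = (0.2250,0.0750); α = Δx/Fx = (9/40) / (9/2) = 1/20
check: Δy/Fy = (3/40) / (3/2) = 1/20 ✓

α = 1/20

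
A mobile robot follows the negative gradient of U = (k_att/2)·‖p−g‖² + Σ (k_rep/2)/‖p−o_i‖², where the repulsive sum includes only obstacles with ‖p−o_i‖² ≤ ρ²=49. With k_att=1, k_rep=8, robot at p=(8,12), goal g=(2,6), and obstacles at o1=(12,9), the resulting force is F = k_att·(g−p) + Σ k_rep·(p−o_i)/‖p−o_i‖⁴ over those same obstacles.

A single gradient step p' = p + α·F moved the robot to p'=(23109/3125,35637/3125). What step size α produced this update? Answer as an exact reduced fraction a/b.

F_att = 1·(g−p) = 1·(-6,-6) = (-6.0000,-6.0000)
o1: d²=25 ≤ ρ²=49; F_rep = 8·(-4,3)/25² = (-0.0512,0.0384)
F = F_att + ΣF_rep = (-6.0512,-5.9616)
Δp = p'−p = (-0.6051,-0.5962); α = Δx/Fx = (-1891/3125) / (-3782/625) = 1/10
check: Δy/Fy = (-1863/3125) / (-3726/625) = 1/10 ✓

α = 1/10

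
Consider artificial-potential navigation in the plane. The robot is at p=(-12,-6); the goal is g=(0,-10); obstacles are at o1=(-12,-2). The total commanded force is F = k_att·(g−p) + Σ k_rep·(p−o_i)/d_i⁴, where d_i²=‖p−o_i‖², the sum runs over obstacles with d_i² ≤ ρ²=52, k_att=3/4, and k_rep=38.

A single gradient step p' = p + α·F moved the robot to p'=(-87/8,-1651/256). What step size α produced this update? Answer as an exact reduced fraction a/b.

F_att = 3/4·(g−p) = 3/4·(12,-4) = (9.0000,-3.0000)
o1: d²=16 ≤ ρ²=52; F_rep = 38·(0,-4)/16² = (0.0000,-0.5938)
F = F_att + ΣF_rep = (9.0000,-3.5938)
Δp = p'−p = (1.1250,-0.4492); α = Δx/Fx = (9/8) / (9) = 1/8
check: Δy/Fy = (-115/256) / (-115/32) = 1/8 ✓

α = 1/8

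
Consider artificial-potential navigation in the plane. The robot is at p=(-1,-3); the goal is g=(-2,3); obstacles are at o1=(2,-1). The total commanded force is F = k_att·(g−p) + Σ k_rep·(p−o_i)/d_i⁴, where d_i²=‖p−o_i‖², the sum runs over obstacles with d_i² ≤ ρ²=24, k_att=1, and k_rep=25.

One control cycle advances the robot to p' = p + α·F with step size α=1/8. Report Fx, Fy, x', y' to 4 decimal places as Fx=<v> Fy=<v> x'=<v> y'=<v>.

Fx=-1.4438 Fy=5.7041 x'=-1.1805 y'=-2.2870

F_att = 1·(g−p) = 1·(-1,6) = (-1.0000,6.0000)
o1: d²=13 ≤ ρ²=24; F_rep = 25·(-3,-2)/13² = (-0.4438,-0.2959)
F = F_att + ΣF_rep = (-1.4438,5.7041)
p' = p + 1/8·F = (-1.1805,-2.2870)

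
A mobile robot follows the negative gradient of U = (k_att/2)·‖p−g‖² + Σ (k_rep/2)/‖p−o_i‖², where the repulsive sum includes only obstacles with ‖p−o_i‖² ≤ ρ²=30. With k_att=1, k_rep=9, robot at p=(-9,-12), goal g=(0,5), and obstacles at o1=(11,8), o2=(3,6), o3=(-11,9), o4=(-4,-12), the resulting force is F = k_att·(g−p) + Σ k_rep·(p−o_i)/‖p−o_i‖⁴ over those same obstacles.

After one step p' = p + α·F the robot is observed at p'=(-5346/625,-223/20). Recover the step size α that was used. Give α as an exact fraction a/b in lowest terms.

F_att = 1·(g−p) = 1·(9,17) = (9.0000,17.0000)
o1: d²=800 > ρ²=30 → inactive
o2: d²=468 > ρ²=30 → inactive
o3: d²=445 > ρ²=30 → inactive
o4: d²=25 ≤ ρ²=30; F_rep = 9·(-5,0)/25² = (-0.0720,0.0000)
F = F_att + ΣF_rep = (8.9280,17.0000)
Δp = p'−p = (0.4464,0.8500); α = Δx/Fx = (279/625) / (1116/125) = 1/20
check: Δy/Fy = (17/20) / (17) = 1/20 ✓

α = 1/20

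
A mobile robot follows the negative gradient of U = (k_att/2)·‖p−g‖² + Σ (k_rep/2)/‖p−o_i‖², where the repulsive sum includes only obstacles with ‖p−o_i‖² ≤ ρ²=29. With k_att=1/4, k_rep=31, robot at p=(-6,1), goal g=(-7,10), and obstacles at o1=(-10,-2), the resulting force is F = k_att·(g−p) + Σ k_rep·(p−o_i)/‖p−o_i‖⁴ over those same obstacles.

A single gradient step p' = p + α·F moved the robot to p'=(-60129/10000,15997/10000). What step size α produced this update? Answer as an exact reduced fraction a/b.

F_att = 1/4·(g−p) = 1/4·(-1,9) = (-0.2500,2.2500)
o1: d²=25 ≤ ρ²=29; F_rep = 31·(4,3)/25² = (0.1984,0.1488)
F = F_att + ΣF_rep = (-0.0516,2.3988)
Δp = p'−p = (-0.0129,0.5997); α = Δx/Fx = (-129/10000) / (-129/2500) = 1/4
check: Δy/Fy = (5997/10000) / (5997/2500) = 1/4 ✓

α = 1/4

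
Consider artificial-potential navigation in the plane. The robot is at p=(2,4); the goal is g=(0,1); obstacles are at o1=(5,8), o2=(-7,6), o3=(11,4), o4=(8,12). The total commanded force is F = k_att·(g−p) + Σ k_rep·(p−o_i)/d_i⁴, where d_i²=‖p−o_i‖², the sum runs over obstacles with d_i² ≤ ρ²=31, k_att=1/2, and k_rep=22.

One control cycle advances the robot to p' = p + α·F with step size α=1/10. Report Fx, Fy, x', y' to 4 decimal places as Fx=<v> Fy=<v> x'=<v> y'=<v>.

Fx=-1.1056 Fy=-1.6408 x'=1.8894 y'=3.8359

F_att = 1/2·(g−p) = 1/2·(-2,-3) = (-1.0000,-1.5000)
o1: d²=25 ≤ ρ²=31; F_rep = 22·(-3,-4)/25² = (-0.1056,-0.1408)
o2: d²=85 > ρ²=31 → inactive
o3: d²=81 > ρ²=31 → inactive
o4: d²=100 > ρ²=31 → inactive
F = F_att + ΣF_rep = (-1.1056,-1.6408)
p' = p + 1/10·F = (1.8894,3.8359)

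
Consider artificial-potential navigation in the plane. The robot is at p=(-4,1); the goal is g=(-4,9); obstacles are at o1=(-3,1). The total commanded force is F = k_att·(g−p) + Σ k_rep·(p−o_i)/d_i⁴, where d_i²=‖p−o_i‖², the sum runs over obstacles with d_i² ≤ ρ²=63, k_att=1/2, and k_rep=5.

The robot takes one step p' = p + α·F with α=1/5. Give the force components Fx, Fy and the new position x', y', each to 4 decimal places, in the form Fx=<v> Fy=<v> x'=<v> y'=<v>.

F_att = 1/2·(g−p) = 1/2·(0,8) = (0.0000,4.0000)
o1: d²=1 ≤ ρ²=63; F_rep = 5·(-1,0)/1² = (-5.0000,0.0000)
F = F_att + ΣF_rep = (-5.0000,4.0000)
p' = p + 1/5·F = (-5.0000,1.8000)

Fx=-5.0000 Fy=4.0000 x'=-5.0000 y'=1.8000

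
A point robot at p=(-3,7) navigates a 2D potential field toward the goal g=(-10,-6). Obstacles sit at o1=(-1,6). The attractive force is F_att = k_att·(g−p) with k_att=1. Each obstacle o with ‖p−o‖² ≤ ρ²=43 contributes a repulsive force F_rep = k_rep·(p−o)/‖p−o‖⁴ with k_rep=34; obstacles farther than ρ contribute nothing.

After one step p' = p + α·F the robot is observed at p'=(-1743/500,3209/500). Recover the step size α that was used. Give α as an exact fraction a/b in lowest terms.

F_att = 1·(g−p) = 1·(-7,-13) = (-7.0000,-13.0000)
o1: d²=5 ≤ ρ²=43; F_rep = 34·(-2,1)/5² = (-2.7200,1.3600)
F = F_att + ΣF_rep = (-9.7200,-11.6400)
Δp = p'−p = (-0.4860,-0.5820); α = Δx/Fx = (-243/500) / (-243/25) = 1/20
check: Δy/Fy = (-291/500) / (-291/25) = 1/20 ✓

α = 1/20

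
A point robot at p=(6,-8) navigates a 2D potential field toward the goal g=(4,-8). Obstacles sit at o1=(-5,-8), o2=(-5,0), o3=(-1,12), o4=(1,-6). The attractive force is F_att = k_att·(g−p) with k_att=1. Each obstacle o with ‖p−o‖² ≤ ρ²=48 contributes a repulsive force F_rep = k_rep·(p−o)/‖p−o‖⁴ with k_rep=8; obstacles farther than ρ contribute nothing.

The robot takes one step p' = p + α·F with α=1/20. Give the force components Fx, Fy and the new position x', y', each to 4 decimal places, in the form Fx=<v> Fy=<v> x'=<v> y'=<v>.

Fx=-1.9524 Fy=-0.0190 x'=5.9024 y'=-8.0010

F_att = 1·(g−p) = 1·(-2,0) = (-2.0000,0.0000)
o1: d²=121 > ρ²=48 → inactive
o2: d²=185 > ρ²=48 → inactive
o3: d²=449 > ρ²=48 → inactive
o4: d²=29 ≤ ρ²=48; F_rep = 8·(5,-2)/29² = (0.0476,-0.0190)
F = F_att + ΣF_rep = (-1.9524,-0.0190)
p' = p + 1/20·F = (5.9024,-8.0010)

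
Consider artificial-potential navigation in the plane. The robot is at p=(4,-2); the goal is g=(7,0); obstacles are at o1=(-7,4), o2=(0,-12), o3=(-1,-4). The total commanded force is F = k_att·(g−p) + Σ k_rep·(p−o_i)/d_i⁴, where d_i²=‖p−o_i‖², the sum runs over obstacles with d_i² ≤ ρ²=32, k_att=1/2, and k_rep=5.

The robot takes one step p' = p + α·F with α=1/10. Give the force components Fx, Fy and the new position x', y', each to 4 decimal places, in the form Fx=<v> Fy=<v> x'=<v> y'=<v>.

Fx=1.5297 Fy=1.0119 x'=4.1530 y'=-1.8988

F_att = 1/2·(g−p) = 1/2·(3,2) = (1.5000,1.0000)
o1: d²=157 > ρ²=32 → inactive
o2: d²=116 > ρ²=32 → inactive
o3: d²=29 ≤ ρ²=32; F_rep = 5·(5,2)/29² = (0.0297,0.0119)
F = F_att + ΣF_rep = (1.5297,1.0119)
p' = p + 1/10·F = (4.1530,-1.8988)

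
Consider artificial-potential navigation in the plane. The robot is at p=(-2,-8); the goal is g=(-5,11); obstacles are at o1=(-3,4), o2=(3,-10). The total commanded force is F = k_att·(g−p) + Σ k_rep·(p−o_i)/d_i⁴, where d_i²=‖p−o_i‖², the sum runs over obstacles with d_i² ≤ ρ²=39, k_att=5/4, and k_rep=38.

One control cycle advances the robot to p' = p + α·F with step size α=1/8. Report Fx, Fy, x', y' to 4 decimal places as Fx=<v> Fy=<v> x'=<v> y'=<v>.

Fx=-3.9759 Fy=23.8404 x'=-2.4970 y'=-5.0200

F_att = 5/4·(g−p) = 5/4·(-3,19) = (-3.7500,23.7500)
o1: d²=145 > ρ²=39 → inactive
o2: d²=29 ≤ ρ²=39; F_rep = 38·(-5,2)/29² = (-0.2259,0.0904)
F = F_att + ΣF_rep = (-3.9759,23.8404)
p' = p + 1/8·F = (-2.4970,-5.0200)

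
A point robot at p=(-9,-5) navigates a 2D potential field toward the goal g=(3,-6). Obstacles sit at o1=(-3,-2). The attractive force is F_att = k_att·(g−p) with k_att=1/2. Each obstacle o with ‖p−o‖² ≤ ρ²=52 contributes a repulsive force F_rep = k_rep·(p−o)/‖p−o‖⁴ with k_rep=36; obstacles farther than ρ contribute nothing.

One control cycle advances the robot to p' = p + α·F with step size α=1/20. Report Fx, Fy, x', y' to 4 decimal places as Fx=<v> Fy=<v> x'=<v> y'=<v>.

F_att = 1/2·(g−p) = 1/2·(12,-1) = (6.0000,-0.5000)
o1: d²=45 ≤ ρ²=52; F_rep = 36·(-6,-3)/45² = (-0.1067,-0.0533)
F = F_att + ΣF_rep = (5.8933,-0.5533)
p' = p + 1/20·F = (-8.7053,-5.0277)

Fx=5.8933 Fy=-0.5533 x'=-8.7053 y'=-5.0277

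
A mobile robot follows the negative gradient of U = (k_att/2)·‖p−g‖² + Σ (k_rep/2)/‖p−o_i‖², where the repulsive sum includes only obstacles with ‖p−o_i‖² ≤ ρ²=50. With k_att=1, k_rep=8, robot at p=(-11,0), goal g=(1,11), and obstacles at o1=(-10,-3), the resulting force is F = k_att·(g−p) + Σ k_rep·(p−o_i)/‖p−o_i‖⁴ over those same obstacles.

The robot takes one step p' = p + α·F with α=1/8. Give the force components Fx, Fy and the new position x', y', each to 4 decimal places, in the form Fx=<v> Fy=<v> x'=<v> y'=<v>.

Fx=11.9200 Fy=11.2400 x'=-9.5100 y'=1.4050

F_att = 1·(g−p) = 1·(12,11) = (12.0000,11.0000)
o1: d²=10 ≤ ρ²=50; F_rep = 8·(-1,3)/10² = (-0.0800,0.2400)
F = F_att + ΣF_rep = (11.9200,11.2400)
p' = p + 1/8·F = (-9.5100,1.4050)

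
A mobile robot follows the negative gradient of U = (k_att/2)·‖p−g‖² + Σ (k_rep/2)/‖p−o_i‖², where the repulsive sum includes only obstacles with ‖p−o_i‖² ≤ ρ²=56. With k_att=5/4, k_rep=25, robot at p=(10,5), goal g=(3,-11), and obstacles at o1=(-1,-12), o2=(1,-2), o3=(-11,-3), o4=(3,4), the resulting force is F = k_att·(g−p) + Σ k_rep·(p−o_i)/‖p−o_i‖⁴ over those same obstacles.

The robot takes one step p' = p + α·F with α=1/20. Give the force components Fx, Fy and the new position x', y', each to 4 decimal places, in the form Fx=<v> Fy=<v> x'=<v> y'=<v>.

Fx=-8.6800 Fy=-19.9900 x'=9.5660 y'=4.0005

F_att = 5/4·(g−p) = 5/4·(-7,-16) = (-8.7500,-20.0000)
o1: d²=410 > ρ²=56 → inactive
o2: d²=130 > ρ²=56 → inactive
o3: d²=505 > ρ²=56 → inactive
o4: d²=50 ≤ ρ²=56; F_rep = 25·(7,1)/50² = (0.0700,0.0100)
F = F_att + ΣF_rep = (-8.6800,-19.9900)
p' = p + 1/20·F = (9.5660,4.0005)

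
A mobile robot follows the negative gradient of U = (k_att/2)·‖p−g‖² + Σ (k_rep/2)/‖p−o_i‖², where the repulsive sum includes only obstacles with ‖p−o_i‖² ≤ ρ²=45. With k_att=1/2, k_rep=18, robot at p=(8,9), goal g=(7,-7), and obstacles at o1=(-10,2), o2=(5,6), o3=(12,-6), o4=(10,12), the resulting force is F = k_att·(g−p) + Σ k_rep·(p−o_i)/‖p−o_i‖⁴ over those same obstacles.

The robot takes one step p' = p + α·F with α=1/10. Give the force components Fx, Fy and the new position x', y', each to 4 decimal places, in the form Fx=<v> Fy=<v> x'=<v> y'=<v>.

F_att = 1/2·(g−p) = 1/2·(-1,-16) = (-0.5000,-8.0000)
o1: d²=373 > ρ²=45 → inactive
o2: d²=18 ≤ ρ²=45; F_rep = 18·(3,3)/18² = (0.1667,0.1667)
o3: d²=241 > ρ²=45 → inactive
o4: d²=13 ≤ ρ²=45; F_rep = 18·(-2,-3)/13² = (-0.2130,-0.3195)
F = F_att + ΣF_rep = (-0.5464,-8.1529)
p' = p + 1/10·F = (7.9454,8.1847)

Fx=-0.5464 Fy=-8.1529 x'=7.9454 y'=8.1847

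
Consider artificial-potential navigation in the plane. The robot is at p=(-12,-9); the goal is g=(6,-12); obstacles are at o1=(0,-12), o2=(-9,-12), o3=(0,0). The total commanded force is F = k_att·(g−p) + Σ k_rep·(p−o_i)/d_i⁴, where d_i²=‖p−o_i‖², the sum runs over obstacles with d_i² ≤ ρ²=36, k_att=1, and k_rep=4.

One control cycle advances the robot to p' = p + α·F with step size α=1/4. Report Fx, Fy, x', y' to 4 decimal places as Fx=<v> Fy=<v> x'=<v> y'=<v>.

Fx=17.9630 Fy=-2.9630 x'=-7.5093 y'=-9.7407

F_att = 1·(g−p) = 1·(18,-3) = (18.0000,-3.0000)
o1: d²=153 > ρ²=36 → inactive
o2: d²=18 ≤ ρ²=36; F_rep = 4·(-3,3)/18² = (-0.0370,0.0370)
o3: d²=225 > ρ²=36 → inactive
F = F_att + ΣF_rep = (17.9630,-2.9630)
p' = p + 1/4·F = (-7.5093,-9.7407)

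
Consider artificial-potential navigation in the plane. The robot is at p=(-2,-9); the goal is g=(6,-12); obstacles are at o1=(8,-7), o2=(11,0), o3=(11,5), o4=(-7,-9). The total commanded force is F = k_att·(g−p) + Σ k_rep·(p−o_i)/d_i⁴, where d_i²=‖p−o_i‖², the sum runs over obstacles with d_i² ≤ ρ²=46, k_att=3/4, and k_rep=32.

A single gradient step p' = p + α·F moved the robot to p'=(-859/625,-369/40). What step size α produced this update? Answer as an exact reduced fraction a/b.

α = 1/10

F_att = 3/4·(g−p) = 3/4·(8,-3) = (6.0000,-2.2500)
o1: d²=104 > ρ²=46 → inactive
o2: d²=250 > ρ²=46 → inactive
o3: d²=365 > ρ²=46 → inactive
o4: d²=25 ≤ ρ²=46; F_rep = 32·(5,0)/25² = (0.2560,0.0000)
F = F_att + ΣF_rep = (6.2560,-2.2500)
Δp = p'−p = (0.6256,-0.2250); α = Δx/Fx = (391/625) / (782/125) = 1/10
check: Δy/Fy = (-9/40) / (-9/4) = 1/10 ✓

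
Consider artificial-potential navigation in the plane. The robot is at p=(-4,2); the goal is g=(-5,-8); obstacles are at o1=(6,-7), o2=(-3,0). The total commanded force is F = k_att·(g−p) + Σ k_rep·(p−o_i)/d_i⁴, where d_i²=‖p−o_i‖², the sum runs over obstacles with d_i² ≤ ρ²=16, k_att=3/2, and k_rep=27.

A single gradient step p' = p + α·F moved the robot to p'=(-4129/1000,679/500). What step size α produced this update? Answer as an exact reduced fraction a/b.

F_att = 3/2·(g−p) = 3/2·(-1,-10) = (-1.5000,-15.0000)
o1: d²=181 > ρ²=16 → inactive
o2: d²=5 ≤ ρ²=16; F_rep = 27·(-1,2)/5² = (-1.0800,2.1600)
F = F_att + ΣF_rep = (-2.5800,-12.8400)
Δp = p'−p = (-0.1290,-0.6420); α = Δx/Fx = (-129/1000) / (-129/50) = 1/20
check: Δy/Fy = (-321/500) / (-321/25) = 1/20 ✓

α = 1/20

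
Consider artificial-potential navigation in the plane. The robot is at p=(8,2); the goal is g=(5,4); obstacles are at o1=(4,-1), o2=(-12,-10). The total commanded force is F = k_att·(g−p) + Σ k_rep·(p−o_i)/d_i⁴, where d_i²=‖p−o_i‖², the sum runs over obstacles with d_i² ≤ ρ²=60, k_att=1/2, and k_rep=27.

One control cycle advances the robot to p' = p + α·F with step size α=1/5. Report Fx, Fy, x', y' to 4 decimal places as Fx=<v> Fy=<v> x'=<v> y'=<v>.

F_att = 1/2·(g−p) = 1/2·(-3,2) = (-1.5000,1.0000)
o1: d²=25 ≤ ρ²=60; F_rep = 27·(4,3)/25² = (0.1728,0.1296)
o2: d²=544 > ρ²=60 → inactive
F = F_att + ΣF_rep = (-1.3272,1.1296)
p' = p + 1/5·F = (7.7346,2.2259)

Fx=-1.3272 Fy=1.1296 x'=7.7346 y'=2.2259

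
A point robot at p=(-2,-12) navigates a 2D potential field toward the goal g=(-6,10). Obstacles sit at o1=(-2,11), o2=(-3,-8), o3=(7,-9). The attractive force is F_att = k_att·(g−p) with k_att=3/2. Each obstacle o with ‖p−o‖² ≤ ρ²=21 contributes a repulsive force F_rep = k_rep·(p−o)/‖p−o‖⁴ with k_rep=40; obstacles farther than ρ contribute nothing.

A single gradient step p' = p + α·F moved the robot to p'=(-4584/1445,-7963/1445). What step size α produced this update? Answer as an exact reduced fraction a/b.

F_att = 3/2·(g−p) = 3/2·(-4,22) = (-6.0000,33.0000)
o1: d²=529 > ρ²=21 → inactive
o2: d²=17 ≤ ρ²=21; F_rep = 40·(1,-4)/17² = (0.1384,-0.5536)
o3: d²=90 > ρ²=21 → inactive
F = F_att + ΣF_rep = (-5.8616,32.4464)
Δp = p'−p = (-1.1723,6.4893); α = Δx/Fx = (-1694/1445) / (-1694/289) = 1/5
check: Δy/Fy = (9377/1445) / (9377/289) = 1/5 ✓

α = 1/5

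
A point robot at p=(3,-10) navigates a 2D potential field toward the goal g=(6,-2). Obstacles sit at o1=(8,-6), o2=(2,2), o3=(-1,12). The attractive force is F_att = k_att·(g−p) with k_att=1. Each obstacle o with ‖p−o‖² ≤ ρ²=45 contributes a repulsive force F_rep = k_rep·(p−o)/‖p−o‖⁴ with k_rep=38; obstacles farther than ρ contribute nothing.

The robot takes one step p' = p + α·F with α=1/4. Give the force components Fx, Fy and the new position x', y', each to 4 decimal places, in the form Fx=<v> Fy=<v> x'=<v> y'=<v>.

F_att = 1·(g−p) = 1·(3,8) = (3.0000,8.0000)
o1: d²=41 ≤ ρ²=45; F_rep = 38·(-5,-4)/41² = (-0.1130,-0.0904)
o2: d²=145 > ρ²=45 → inactive
o3: d²=500 > ρ²=45 → inactive
F = F_att + ΣF_rep = (2.8870,7.9096)
p' = p + 1/4·F = (3.7217,-8.0226)

Fx=2.8870 Fy=7.9096 x'=3.7217 y'=-8.0226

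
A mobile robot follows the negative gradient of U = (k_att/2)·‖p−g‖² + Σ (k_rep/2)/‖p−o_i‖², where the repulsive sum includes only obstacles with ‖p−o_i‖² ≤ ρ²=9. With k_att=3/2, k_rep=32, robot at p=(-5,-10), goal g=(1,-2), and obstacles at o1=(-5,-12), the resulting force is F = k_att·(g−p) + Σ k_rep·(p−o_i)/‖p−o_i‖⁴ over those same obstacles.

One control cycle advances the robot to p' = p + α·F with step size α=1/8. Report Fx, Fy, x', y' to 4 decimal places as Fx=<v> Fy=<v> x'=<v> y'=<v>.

Fx=9.0000 Fy=16.0000 x'=-3.8750 y'=-8.0000

F_att = 3/2·(g−p) = 3/2·(6,8) = (9.0000,12.0000)
o1: d²=4 ≤ ρ²=9; F_rep = 32·(0,2)/4² = (0.0000,4.0000)
F = F_att + ΣF_rep = (9.0000,16.0000)
p' = p + 1/8·F = (-3.8750,-8.0000)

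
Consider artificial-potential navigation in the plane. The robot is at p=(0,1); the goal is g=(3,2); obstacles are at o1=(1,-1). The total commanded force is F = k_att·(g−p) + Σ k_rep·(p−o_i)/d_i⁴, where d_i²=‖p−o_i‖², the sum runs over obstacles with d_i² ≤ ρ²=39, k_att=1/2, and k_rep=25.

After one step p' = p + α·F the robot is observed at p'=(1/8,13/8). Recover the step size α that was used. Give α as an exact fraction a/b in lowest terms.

F_att = 1/2·(g−p) = 1/2·(3,1) = (1.5000,0.5000)
o1: d²=5 ≤ ρ²=39; F_rep = 25·(-1,2)/5² = (-1.0000,2.0000)
F = F_att + ΣF_rep = (0.5000,2.5000)
Δp = p'−p = (0.1250,0.6250); α = Δx/Fx = (1/8) / (1/2) = 1/4
check: Δy/Fy = (5/8) / (5/2) = 1/4 ✓

α = 1/4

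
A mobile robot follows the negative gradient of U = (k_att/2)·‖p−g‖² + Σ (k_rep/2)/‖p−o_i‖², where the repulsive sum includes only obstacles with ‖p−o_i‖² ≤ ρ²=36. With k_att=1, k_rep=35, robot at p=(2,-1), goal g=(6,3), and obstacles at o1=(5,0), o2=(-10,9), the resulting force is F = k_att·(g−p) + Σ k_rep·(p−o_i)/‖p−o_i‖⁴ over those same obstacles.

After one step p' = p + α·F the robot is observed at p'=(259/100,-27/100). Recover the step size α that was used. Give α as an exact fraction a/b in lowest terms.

F_att = 1·(g−p) = 1·(4,4) = (4.0000,4.0000)
o1: d²=10 ≤ ρ²=36; F_rep = 35·(-3,-1)/10² = (-1.0500,-0.3500)
o2: d²=244 > ρ²=36 → inactive
F = F_att + ΣF_rep = (2.9500,3.6500)
Δp = p'−p = (0.5900,0.7300); α = Δx/Fx = (59/100) / (59/20) = 1/5
check: Δy/Fy = (73/100) / (73/20) = 1/5 ✓

α = 1/5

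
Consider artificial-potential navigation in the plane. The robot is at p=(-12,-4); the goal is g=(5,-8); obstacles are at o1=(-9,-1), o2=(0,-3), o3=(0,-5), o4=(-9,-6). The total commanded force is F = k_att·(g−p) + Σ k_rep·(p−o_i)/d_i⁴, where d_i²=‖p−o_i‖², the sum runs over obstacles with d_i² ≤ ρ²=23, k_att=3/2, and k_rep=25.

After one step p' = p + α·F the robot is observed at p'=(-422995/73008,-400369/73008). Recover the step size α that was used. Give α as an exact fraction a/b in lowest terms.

α = 1/4

F_att = 3/2·(g−p) = 3/2·(17,-4) = (25.5000,-6.0000)
o1: d²=18 ≤ ρ²=23; F_rep = 25·(-3,-3)/18² = (-0.2315,-0.2315)
o2: d²=145 > ρ²=23 → inactive
o3: d²=145 > ρ²=23 → inactive
o4: d²=13 ≤ ρ²=23; F_rep = 25·(-3,2)/13² = (-0.4438,0.2959)
F = F_att + ΣF_rep = (24.8247,-5.9356)
Δp = p'−p = (6.2062,-1.4839); α = Δx/Fx = (453101/73008) / (453101/18252) = 1/4
check: Δy/Fy = (-108337/73008) / (-108337/18252) = 1/4 ✓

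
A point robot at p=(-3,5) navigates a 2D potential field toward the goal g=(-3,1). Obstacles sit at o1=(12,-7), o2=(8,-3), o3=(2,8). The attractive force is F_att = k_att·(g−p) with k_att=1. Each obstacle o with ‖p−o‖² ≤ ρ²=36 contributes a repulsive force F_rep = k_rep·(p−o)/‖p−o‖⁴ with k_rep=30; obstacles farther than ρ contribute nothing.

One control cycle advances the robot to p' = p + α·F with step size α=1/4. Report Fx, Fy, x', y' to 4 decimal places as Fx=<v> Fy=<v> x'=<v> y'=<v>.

Fx=-0.1298 Fy=-4.0779 x'=-3.0324 y'=3.9805

F_att = 1·(g−p) = 1·(0,-4) = (0.0000,-4.0000)
o1: d²=369 > ρ²=36 → inactive
o2: d²=185 > ρ²=36 → inactive
o3: d²=34 ≤ ρ²=36; F_rep = 30·(-5,-3)/34² = (-0.1298,-0.0779)
F = F_att + ΣF_rep = (-0.1298,-4.0779)
p' = p + 1/4·F = (-3.0324,3.9805)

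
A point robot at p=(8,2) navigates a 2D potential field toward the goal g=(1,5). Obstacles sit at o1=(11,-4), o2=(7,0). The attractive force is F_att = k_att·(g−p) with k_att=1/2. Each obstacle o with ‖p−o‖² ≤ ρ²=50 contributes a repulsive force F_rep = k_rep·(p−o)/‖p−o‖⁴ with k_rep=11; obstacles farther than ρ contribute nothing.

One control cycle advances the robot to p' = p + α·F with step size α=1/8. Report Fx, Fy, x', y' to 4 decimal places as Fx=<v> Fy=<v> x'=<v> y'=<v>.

F_att = 1/2·(g−p) = 1/2·(-7,3) = (-3.5000,1.5000)
o1: d²=45 ≤ ρ²=50; F_rep = 11·(-3,6)/45² = (-0.0163,0.0326)
o2: d²=5 ≤ ρ²=50; F_rep = 11·(1,2)/5² = (0.4400,0.8800)
F = F_att + ΣF_rep = (-3.0763,2.4126)
p' = p + 1/8·F = (7.6155,2.3016)

Fx=-3.0763 Fy=2.4126 x'=7.6155 y'=2.3016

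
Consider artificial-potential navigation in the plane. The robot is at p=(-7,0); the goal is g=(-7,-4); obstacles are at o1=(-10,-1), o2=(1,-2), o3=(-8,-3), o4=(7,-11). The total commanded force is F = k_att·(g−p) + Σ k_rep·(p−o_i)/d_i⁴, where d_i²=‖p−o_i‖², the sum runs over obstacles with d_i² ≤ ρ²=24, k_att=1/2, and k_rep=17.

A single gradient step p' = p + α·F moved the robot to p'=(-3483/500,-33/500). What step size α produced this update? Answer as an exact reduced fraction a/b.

α = 1/20

F_att = 1/2·(g−p) = 1/2·(0,-4) = (0.0000,-2.0000)
o1: d²=10 ≤ ρ²=24; F_rep = 17·(3,1)/10² = (0.5100,0.1700)
o2: d²=68 > ρ²=24 → inactive
o3: d²=10 ≤ ρ²=24; F_rep = 17·(1,3)/10² = (0.1700,0.5100)
o4: d²=317 > ρ²=24 → inactive
F = F_att + ΣF_rep = (0.6800,-1.3200)
Δp = p'−p = (0.0340,-0.0660); α = Δx/Fx = (17/500) / (17/25) = 1/20
check: Δy/Fy = (-33/500) / (-33/25) = 1/20 ✓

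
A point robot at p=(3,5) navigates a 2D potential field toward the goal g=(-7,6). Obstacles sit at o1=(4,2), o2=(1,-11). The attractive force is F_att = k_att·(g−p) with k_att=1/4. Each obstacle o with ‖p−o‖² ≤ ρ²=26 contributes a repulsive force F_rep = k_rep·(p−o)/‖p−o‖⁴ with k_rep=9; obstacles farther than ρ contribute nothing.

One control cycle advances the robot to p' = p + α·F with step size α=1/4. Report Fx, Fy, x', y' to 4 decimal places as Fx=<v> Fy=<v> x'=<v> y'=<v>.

Fx=-2.5900 Fy=0.5200 x'=2.3525 y'=5.1300

F_att = 1/4·(g−p) = 1/4·(-10,1) = (-2.5000,0.2500)
o1: d²=10 ≤ ρ²=26; F_rep = 9·(-1,3)/10² = (-0.0900,0.2700)
o2: d²=260 > ρ²=26 → inactive
F = F_att + ΣF_rep = (-2.5900,0.5200)
p' = p + 1/4·F = (2.3525,5.1300)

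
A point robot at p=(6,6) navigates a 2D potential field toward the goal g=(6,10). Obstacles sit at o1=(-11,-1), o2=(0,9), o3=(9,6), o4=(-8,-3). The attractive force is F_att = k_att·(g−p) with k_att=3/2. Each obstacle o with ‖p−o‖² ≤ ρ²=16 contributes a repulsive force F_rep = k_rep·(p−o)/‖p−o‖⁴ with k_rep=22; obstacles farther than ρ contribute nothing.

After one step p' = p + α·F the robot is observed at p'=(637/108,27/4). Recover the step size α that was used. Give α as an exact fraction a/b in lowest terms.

F_att = 3/2·(g−p) = 3/2·(0,4) = (0.0000,6.0000)
o1: d²=338 > ρ²=16 → inactive
o2: d²=45 > ρ²=16 → inactive
o3: d²=9 ≤ ρ²=16; F_rep = 22·(-3,0)/9² = (-0.8148,0.0000)
o4: d²=277 > ρ²=16 → inactive
F = F_att + ΣF_rep = (-0.8148,6.0000)
Δp = p'−p = (-0.1019,0.7500); α = Δx/Fx = (-11/108) / (-22/27) = 1/8
check: Δy/Fy = (3/4) / (6) = 1/8 ✓

α = 1/8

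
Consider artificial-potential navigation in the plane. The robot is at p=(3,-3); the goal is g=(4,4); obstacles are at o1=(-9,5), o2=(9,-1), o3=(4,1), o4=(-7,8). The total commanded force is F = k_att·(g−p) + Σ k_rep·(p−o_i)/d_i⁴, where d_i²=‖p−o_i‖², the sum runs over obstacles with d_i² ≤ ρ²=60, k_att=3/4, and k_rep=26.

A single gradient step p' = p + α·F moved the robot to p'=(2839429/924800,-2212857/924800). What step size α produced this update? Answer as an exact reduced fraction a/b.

F_att = 3/4·(g−p) = 3/4·(1,7) = (0.7500,5.2500)
o1: d²=208 > ρ²=60 → inactive
o2: d²=40 ≤ ρ²=60; F_rep = 26·(-6,-2)/40² = (-0.0975,-0.0325)
o3: d²=17 ≤ ρ²=60; F_rep = 26·(-1,-4)/17² = (-0.0900,-0.3599)
o4: d²=221 > ρ²=60 → inactive
F = F_att + ΣF_rep = (0.5625,4.8576)
Δp = p'−p = (0.0703,0.6072); α = Δx/Fx = (65029/924800) / (65029/115600) = 1/8
check: Δy/Fy = (561543/924800) / (561543/115600) = 1/8 ✓

α = 1/8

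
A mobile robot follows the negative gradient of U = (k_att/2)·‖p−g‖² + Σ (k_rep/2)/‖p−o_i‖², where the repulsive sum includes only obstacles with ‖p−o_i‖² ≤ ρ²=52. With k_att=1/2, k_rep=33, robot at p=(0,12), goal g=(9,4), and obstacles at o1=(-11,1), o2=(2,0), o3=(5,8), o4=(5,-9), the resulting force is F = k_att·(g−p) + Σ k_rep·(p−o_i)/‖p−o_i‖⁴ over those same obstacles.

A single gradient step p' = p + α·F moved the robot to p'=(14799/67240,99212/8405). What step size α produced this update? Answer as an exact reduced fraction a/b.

α = 1/20

F_att = 1/2·(g−p) = 1/2·(9,-8) = (4.5000,-4.0000)
o1: d²=242 > ρ²=52 → inactive
o2: d²=148 > ρ²=52 → inactive
o3: d²=41 ≤ ρ²=52; F_rep = 33·(-5,4)/41² = (-0.0982,0.0785)
o4: d²=466 > ρ²=52 → inactive
F = F_att + ΣF_rep = (4.4018,-3.9215)
Δp = p'−p = (0.2201,-0.1961); α = Δx/Fx = (14799/67240) / (14799/3362) = 1/20
check: Δy/Fy = (-1648/8405) / (-6592/1681) = 1/20 ✓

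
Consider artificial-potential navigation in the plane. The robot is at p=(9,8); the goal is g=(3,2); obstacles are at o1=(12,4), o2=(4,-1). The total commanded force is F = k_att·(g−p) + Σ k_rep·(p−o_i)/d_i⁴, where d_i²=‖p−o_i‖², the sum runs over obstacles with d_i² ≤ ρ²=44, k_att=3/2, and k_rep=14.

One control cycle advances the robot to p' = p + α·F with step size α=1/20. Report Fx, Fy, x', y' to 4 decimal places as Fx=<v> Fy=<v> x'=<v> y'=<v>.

F_att = 3/2·(g−p) = 3/2·(-6,-6) = (-9.0000,-9.0000)
o1: d²=25 ≤ ρ²=44; F_rep = 14·(-3,4)/25² = (-0.0672,0.0896)
o2: d²=106 > ρ²=44 → inactive
F = F_att + ΣF_rep = (-9.0672,-8.9104)
p' = p + 1/20·F = (8.5466,7.5545)

Fx=-9.0672 Fy=-8.9104 x'=8.5466 y'=7.5545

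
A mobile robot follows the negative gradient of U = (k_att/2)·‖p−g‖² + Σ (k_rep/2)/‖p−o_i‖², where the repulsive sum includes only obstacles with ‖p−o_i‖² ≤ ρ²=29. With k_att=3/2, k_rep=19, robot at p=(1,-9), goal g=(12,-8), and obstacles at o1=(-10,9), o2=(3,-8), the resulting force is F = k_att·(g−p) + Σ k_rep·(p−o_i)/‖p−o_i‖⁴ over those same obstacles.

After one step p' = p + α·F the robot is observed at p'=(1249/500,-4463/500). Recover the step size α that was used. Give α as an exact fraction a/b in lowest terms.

F_att = 3/2·(g−p) = 3/2·(11,1) = (16.5000,1.5000)
o1: d²=445 > ρ²=29 → inactive
o2: d²=5 ≤ ρ²=29; F_rep = 19·(-2,-1)/5² = (-1.5200,-0.7600)
F = F_att + ΣF_rep = (14.9800,0.7400)
Δp = p'−p = (1.4980,0.0740); α = Δx/Fx = (749/500) / (749/50) = 1/10
check: Δy/Fy = (37/500) / (37/50) = 1/10 ✓

α = 1/10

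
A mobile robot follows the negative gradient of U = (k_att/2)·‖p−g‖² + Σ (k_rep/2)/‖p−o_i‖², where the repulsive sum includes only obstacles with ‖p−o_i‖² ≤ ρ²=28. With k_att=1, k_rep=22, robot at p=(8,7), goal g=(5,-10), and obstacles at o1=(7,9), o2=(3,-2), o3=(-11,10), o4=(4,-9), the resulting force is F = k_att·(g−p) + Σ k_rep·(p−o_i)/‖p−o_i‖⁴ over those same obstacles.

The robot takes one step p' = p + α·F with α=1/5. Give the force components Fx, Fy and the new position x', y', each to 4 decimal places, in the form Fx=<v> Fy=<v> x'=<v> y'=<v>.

F_att = 1·(g−p) = 1·(-3,-17) = (-3.0000,-17.0000)
o1: d²=5 ≤ ρ²=28; F_rep = 22·(1,-2)/5² = (0.8800,-1.7600)
o2: d²=106 > ρ²=28 → inactive
o3: d²=370 > ρ²=28 → inactive
o4: d²=272 > ρ²=28 → inactive
F = F_att + ΣF_rep = (-2.1200,-18.7600)
p' = p + 1/5·F = (7.5760,3.2480)

Fx=-2.1200 Fy=-18.7600 x'=7.5760 y'=3.2480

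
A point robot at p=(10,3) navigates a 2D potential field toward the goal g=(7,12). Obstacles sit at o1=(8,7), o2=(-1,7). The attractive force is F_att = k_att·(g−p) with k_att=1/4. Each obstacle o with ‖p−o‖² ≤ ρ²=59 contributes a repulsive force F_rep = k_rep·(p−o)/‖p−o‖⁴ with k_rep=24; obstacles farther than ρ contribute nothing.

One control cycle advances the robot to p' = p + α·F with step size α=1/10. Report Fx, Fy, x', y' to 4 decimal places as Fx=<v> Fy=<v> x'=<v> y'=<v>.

Fx=-0.6300 Fy=2.0100 x'=9.9370 y'=3.2010

F_att = 1/4·(g−p) = 1/4·(-3,9) = (-0.7500,2.2500)
o1: d²=20 ≤ ρ²=59; F_rep = 24·(2,-4)/20² = (0.1200,-0.2400)
o2: d²=137 > ρ²=59 → inactive
F = F_att + ΣF_rep = (-0.6300,2.0100)
p' = p + 1/10·F = (9.9370,3.2010)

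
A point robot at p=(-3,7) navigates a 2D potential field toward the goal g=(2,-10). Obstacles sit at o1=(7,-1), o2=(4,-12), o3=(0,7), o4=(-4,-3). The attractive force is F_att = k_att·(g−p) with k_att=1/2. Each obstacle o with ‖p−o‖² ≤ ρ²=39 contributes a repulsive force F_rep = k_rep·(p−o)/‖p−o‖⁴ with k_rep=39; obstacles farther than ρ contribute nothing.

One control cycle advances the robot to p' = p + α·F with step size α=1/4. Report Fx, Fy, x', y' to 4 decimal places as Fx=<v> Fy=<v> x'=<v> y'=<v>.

F_att = 1/2·(g−p) = 1/2·(5,-17) = (2.5000,-8.5000)
o1: d²=164 > ρ²=39 → inactive
o2: d²=410 > ρ²=39 → inactive
o3: d²=9 ≤ ρ²=39; F_rep = 39·(-3,0)/9² = (-1.4444,0.0000)
o4: d²=101 > ρ²=39 → inactive
F = F_att + ΣF_rep = (1.0556,-8.5000)
p' = p + 1/4·F = (-2.7361,4.8750)

Fx=1.0556 Fy=-8.5000 x'=-2.7361 y'=4.8750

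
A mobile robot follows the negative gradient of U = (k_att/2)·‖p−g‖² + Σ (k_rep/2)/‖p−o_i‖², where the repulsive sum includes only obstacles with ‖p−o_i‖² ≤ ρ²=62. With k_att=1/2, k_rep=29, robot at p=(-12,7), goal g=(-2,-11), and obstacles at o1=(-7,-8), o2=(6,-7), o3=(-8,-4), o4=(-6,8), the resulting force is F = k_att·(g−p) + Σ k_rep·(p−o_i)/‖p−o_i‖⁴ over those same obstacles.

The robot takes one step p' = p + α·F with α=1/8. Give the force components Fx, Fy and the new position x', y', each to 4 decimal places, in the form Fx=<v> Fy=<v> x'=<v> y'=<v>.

F_att = 1/2·(g−p) = 1/2·(10,-18) = (5.0000,-9.0000)
o1: d²=250 > ρ²=62 → inactive
o2: d²=520 > ρ²=62 → inactive
o3: d²=137 > ρ²=62 → inactive
o4: d²=37 ≤ ρ²=62; F_rep = 29·(-6,-1)/37² = (-0.1271,-0.0212)
F = F_att + ΣF_rep = (4.8729,-9.0212)
p' = p + 1/8·F = (-11.3909,5.8724)

Fx=4.8729 Fy=-9.0212 x'=-11.3909 y'=5.8724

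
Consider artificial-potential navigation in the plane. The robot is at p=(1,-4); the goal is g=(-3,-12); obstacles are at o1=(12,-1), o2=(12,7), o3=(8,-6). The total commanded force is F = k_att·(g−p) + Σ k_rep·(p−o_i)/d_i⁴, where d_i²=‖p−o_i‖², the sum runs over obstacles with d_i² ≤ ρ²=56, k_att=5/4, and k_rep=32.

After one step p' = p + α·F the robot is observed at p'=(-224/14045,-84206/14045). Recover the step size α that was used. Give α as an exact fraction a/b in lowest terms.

F_att = 5/4·(g−p) = 5/4·(-4,-8) = (-5.0000,-10.0000)
o1: d²=130 > ρ²=56 → inactive
o2: d²=242 > ρ²=56 → inactive
o3: d²=53 ≤ ρ²=56; F_rep = 32·(-7,2)/53² = (-0.0797,0.0228)
F = F_att + ΣF_rep = (-5.0797,-9.9772)
Δp = p'−p = (-1.0159,-1.9954); α = Δx/Fx = (-14269/14045) / (-14269/2809) = 1/5
check: Δy/Fy = (-28026/14045) / (-28026/2809) = 1/5 ✓

α = 1/5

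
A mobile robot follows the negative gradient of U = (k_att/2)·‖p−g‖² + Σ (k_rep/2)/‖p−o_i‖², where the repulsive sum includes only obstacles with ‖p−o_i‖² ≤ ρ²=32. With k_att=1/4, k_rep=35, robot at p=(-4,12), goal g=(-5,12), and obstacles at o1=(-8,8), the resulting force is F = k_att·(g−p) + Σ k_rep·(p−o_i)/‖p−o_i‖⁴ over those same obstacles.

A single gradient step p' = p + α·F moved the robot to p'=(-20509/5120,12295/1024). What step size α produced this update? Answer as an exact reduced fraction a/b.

α = 1/20

F_att = 1/4·(g−p) = 1/4·(-1,0) = (-0.2500,0.0000)
o1: d²=32 ≤ ρ²=32; F_rep = 35·(4,4)/32² = (0.1367,0.1367)
F = F_att + ΣF_rep = (-0.1133,0.1367)
Δp = p'−p = (-0.0057,0.0068); α = Δx/Fx = (-29/5120) / (-29/256) = 1/20
check: Δy/Fy = (7/1024) / (35/256) = 1/20 ✓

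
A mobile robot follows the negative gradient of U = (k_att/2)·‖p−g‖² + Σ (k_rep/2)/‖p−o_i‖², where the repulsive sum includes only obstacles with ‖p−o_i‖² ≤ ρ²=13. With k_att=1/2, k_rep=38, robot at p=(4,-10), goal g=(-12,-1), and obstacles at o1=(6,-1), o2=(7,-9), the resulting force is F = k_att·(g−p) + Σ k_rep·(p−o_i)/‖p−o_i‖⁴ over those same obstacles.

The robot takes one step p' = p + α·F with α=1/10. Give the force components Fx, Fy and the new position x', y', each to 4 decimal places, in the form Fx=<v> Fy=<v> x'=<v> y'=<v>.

Fx=-9.1400 Fy=4.1200 x'=3.0860 y'=-9.5880

F_att = 1/2·(g−p) = 1/2·(-16,9) = (-8.0000,4.5000)
o1: d²=85 > ρ²=13 → inactive
o2: d²=10 ≤ ρ²=13; F_rep = 38·(-3,-1)/10² = (-1.1400,-0.3800)
F = F_att + ΣF_rep = (-9.1400,4.1200)
p' = p + 1/10·F = (3.0860,-9.5880)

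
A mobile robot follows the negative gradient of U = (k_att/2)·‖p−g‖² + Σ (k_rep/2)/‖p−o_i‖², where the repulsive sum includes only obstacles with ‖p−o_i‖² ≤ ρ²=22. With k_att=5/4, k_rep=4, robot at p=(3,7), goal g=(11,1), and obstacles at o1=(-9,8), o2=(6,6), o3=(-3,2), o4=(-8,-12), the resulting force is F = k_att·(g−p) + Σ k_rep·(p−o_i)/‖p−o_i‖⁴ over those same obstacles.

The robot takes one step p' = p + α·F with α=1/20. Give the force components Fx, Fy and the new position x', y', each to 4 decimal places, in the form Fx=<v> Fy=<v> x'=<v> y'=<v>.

Fx=9.8800 Fy=-7.4600 x'=3.4940 y'=6.6270

F_att = 5/4·(g−p) = 5/4·(8,-6) = (10.0000,-7.5000)
o1: d²=145 > ρ²=22 → inactive
o2: d²=10 ≤ ρ²=22; F_rep = 4·(-3,1)/10² = (-0.1200,0.0400)
o3: d²=61 > ρ²=22 → inactive
o4: d²=482 > ρ²=22 → inactive
F = F_att + ΣF_rep = (9.8800,-7.4600)
p' = p + 1/20·F = (3.4940,6.6270)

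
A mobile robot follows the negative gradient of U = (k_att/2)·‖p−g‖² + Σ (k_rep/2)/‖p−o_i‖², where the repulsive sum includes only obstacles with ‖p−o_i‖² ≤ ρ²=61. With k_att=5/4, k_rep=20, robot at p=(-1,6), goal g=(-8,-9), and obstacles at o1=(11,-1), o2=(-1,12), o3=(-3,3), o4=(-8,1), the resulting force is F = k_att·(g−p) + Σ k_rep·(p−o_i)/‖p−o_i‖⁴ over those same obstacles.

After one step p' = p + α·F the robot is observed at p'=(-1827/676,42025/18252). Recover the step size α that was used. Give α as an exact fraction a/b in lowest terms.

F_att = 5/4·(g−p) = 5/4·(-7,-15) = (-8.7500,-18.7500)
o1: d²=193 > ρ²=61 → inactive
o2: d²=36 ≤ ρ²=61; F_rep = 20·(0,-6)/36² = (0.0000,-0.0926)
o3: d²=13 ≤ ρ²=61; F_rep = 20·(2,3)/13² = (0.2367,0.3550)
o4: d²=74 > ρ²=61 → inactive
F = F_att + ΣF_rep = (-8.5133,-18.4876)
Δp = p'−p = (-1.7027,-3.6975); α = Δx/Fx = (-1151/676) / (-5755/676) = 1/5
check: Δy/Fy = (-67487/18252) / (-337435/18252) = 1/5 ✓

α = 1/5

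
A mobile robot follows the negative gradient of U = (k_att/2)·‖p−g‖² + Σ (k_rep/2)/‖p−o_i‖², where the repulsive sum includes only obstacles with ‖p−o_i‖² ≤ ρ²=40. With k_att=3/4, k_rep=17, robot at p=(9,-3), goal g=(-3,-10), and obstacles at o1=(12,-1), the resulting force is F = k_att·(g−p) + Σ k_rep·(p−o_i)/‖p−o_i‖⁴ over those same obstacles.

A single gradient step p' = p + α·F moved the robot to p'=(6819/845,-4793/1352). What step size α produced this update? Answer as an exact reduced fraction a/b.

α = 1/10

F_att = 3/4·(g−p) = 3/4·(-12,-7) = (-9.0000,-5.2500)
o1: d²=13 ≤ ρ²=40; F_rep = 17·(-3,-2)/13² = (-0.3018,-0.2012)
F = F_att + ΣF_rep = (-9.3018,-5.4512)
Δp = p'−p = (-0.9302,-0.5451); α = Δx/Fx = (-786/845) / (-1572/169) = 1/10
check: Δy/Fy = (-737/1352) / (-3685/676) = 1/10 ✓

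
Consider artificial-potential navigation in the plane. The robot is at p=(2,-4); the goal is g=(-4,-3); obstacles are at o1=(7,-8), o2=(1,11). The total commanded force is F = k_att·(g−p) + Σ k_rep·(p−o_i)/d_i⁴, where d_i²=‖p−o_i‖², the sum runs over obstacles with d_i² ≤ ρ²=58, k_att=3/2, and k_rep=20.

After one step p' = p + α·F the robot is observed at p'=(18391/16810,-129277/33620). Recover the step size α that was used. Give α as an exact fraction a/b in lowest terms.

α = 1/10

F_att = 3/2·(g−p) = 3/2·(-6,1) = (-9.0000,1.5000)
o1: d²=41 ≤ ρ²=58; F_rep = 20·(-5,4)/41² = (-0.0595,0.0476)
o2: d²=226 > ρ²=58 → inactive
F = F_att + ΣF_rep = (-9.0595,1.5476)
Δp = p'−p = (-0.9059,0.1548); α = Δx/Fx = (-15229/16810) / (-15229/1681) = 1/10
check: Δy/Fy = (5203/33620) / (5203/3362) = 1/10 ✓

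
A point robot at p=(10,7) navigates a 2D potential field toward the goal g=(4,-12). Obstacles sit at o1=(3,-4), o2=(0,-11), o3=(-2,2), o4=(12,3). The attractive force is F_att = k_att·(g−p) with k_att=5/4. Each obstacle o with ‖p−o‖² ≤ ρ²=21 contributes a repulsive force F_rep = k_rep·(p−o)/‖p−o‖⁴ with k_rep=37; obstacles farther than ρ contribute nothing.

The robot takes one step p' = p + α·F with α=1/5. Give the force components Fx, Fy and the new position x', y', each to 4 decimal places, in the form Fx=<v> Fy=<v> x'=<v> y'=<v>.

F_att = 5/4·(g−p) = 5/4·(-6,-19) = (-7.5000,-23.7500)
o1: d²=170 > ρ²=21 → inactive
o2: d²=424 > ρ²=21 → inactive
o3: d²=169 > ρ²=21 → inactive
o4: d²=20 ≤ ρ²=21; F_rep = 37·(-2,4)/20² = (-0.1850,0.3700)
F = F_att + ΣF_rep = (-7.6850,-23.3800)
p' = p + 1/5·F = (8.4630,2.3240)

Fx=-7.6850 Fy=-23.3800 x'=8.4630 y'=2.3240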